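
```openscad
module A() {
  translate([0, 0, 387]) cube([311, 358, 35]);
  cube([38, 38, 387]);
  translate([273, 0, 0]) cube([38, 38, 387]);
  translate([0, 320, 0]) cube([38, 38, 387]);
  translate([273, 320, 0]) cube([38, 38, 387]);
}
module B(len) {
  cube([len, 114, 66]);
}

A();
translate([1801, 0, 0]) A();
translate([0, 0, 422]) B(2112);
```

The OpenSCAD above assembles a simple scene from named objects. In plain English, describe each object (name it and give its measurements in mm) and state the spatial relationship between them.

A is a four-legged stool. The seat is a 311×358×35 mm slab whose top surface is at z = 422 mm; four square legs, each 38×38 mm in cross-section, run from the floor (z = 0) to the underside of the seat, each flush with a corner of the seat.

B is a rectangular beam 2112 mm long (x), 114 mm deep (y), 66 mm thick (z).

The beam spans the tops of two stools placed 1490 mm apart, resting at z = 422 mm.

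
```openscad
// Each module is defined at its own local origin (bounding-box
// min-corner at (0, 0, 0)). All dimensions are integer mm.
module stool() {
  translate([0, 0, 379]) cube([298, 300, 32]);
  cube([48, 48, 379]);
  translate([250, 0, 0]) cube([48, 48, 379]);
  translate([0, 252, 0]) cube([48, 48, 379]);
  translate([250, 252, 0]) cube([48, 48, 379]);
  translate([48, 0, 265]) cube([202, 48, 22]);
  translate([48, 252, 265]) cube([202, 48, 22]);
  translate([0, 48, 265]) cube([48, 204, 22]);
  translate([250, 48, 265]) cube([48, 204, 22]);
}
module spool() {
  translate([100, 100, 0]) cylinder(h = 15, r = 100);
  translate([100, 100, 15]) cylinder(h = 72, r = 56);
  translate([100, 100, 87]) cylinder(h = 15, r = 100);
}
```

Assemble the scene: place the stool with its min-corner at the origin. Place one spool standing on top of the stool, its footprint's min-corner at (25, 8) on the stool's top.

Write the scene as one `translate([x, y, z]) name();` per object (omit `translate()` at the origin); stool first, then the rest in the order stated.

stool();
translate([25, 8, 411]) spool();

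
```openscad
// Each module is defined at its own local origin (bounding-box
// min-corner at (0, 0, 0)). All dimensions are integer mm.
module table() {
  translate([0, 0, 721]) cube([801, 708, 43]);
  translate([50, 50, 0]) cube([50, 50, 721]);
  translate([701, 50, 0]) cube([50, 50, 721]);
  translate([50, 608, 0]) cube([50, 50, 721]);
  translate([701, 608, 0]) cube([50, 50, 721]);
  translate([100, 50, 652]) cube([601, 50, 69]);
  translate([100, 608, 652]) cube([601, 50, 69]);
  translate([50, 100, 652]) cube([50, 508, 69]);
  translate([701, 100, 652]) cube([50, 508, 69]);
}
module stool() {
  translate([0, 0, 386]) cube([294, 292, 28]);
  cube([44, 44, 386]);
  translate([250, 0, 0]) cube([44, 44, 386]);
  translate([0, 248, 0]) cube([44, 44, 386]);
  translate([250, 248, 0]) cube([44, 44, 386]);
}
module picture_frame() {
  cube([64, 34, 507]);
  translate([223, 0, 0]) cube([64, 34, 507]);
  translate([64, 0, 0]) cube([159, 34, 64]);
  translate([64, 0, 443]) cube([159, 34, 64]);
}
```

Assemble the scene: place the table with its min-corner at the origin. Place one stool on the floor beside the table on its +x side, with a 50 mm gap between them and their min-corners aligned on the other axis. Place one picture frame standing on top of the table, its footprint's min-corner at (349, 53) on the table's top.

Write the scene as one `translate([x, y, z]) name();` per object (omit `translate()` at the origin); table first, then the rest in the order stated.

table();
translate([851, 0, 0]) stool();
translate([349, 53, 764]) picture_frame();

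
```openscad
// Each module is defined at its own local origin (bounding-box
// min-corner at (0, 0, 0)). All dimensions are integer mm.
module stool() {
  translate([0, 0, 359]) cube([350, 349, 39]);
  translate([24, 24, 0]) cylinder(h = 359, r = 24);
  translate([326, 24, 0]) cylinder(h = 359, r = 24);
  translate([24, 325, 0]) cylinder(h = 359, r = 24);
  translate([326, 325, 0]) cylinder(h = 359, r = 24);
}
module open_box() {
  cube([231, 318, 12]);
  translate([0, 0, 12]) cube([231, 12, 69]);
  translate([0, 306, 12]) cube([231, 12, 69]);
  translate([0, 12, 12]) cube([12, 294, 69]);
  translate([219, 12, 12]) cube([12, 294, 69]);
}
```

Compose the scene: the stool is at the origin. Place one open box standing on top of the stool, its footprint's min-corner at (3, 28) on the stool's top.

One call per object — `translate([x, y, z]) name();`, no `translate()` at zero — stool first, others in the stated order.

stool();
translate([3, 28, 398]) open_box();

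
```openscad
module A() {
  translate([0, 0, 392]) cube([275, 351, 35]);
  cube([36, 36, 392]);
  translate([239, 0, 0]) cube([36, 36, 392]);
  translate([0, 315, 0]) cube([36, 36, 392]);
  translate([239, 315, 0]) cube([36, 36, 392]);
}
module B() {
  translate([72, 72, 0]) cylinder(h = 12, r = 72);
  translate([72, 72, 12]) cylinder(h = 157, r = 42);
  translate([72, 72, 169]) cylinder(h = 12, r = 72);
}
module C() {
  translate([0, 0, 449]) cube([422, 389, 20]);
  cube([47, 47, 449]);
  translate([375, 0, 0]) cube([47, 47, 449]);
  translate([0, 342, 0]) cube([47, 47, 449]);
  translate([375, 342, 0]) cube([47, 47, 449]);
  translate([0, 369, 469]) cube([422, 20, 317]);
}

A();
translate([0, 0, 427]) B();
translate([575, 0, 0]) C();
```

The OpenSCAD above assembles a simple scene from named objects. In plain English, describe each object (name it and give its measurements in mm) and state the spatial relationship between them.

A is a four-legged stool. The seat is 275×351 mm, 35 mm thick, top at z = 427 mm. It stands on four square legs, each 36×36 mm in cross-section, from z = 0 to the seat underside, each flush with a corner of the seat.

B is a spool: two coaxial disc flanges of radius 72 mm and thickness 12 mm, joined by a core cylinder of radius 42 mm and height 157 mm. The lower flange rests on z = 0 and the three cylinders share a vertical axis.

C is a chair. The seat is a 422×389×20 mm slab with its top at z = 469 mm, on four 47×47 mm corner legs (flush with the seat edges, standing on z = 0). A flat backrest 20 mm thick, 317 mm tall, spans the full seat width and rises from the seat top along its +y edge, rear face flush with the rear of the seat.

The spool is on top of the stool. The chair is on the floor beside the stool on its +x side.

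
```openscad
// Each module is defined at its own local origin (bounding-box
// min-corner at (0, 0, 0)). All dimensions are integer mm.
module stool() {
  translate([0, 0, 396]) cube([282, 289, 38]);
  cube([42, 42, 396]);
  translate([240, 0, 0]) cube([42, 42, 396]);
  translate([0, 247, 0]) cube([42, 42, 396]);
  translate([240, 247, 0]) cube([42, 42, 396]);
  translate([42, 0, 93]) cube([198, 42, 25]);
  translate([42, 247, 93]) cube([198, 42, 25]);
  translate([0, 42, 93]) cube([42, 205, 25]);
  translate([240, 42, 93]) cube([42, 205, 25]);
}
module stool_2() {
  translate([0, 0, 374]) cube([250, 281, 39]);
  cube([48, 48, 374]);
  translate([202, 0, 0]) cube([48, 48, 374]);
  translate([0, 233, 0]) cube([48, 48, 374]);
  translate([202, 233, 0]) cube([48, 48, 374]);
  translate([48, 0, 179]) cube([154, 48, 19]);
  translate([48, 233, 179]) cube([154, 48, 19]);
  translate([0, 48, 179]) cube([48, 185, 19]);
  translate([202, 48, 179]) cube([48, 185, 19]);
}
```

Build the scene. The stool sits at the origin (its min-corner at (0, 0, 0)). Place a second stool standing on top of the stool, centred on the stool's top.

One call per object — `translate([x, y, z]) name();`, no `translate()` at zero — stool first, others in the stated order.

stool();
translate([16, 4, 434]) stool_2();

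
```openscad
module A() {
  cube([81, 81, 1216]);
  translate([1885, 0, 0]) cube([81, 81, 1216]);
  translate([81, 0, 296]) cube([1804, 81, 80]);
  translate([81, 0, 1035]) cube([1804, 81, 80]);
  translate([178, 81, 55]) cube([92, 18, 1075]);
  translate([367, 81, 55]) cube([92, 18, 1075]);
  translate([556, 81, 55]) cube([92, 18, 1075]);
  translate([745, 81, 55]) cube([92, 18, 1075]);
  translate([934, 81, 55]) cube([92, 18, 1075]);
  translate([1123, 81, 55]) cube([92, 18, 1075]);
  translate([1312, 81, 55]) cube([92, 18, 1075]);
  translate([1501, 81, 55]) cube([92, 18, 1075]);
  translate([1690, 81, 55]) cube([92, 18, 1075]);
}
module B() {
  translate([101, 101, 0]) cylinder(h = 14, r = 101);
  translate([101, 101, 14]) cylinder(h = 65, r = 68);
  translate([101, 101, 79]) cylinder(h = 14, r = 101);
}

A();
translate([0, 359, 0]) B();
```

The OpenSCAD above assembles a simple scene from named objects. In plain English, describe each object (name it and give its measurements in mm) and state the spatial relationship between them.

A is a fence section. Two 81×81 mm posts, 1216 mm tall, stand on the floor with a clear span of 1804 mm between their inner faces. Two horizontal rails of 81×80 mm section span the gap between the posts with their undersides at z = 296 mm and z = 1035 mm, flush with the posts' −y face. 9 pickets, each 92 mm wide, 18 mm thick and 1075 mm tall, are fixed to the +y face of the rails with their bottoms at z = 55 mm, evenly spaced across the span with equal gaps (rounded down to the nearest mm) at the −x end and between each pair — any rounding remainder accumulates at the +x end.

B is a spool: two coaxial disc flanges of radius 101 mm and thickness 14 mm, joined by a core cylinder of radius 68 mm and height 65 mm. The lower flange rests on z = 0 and the three cylinders share a vertical axis.

The spool is on the floor beside the fence section on its +y side.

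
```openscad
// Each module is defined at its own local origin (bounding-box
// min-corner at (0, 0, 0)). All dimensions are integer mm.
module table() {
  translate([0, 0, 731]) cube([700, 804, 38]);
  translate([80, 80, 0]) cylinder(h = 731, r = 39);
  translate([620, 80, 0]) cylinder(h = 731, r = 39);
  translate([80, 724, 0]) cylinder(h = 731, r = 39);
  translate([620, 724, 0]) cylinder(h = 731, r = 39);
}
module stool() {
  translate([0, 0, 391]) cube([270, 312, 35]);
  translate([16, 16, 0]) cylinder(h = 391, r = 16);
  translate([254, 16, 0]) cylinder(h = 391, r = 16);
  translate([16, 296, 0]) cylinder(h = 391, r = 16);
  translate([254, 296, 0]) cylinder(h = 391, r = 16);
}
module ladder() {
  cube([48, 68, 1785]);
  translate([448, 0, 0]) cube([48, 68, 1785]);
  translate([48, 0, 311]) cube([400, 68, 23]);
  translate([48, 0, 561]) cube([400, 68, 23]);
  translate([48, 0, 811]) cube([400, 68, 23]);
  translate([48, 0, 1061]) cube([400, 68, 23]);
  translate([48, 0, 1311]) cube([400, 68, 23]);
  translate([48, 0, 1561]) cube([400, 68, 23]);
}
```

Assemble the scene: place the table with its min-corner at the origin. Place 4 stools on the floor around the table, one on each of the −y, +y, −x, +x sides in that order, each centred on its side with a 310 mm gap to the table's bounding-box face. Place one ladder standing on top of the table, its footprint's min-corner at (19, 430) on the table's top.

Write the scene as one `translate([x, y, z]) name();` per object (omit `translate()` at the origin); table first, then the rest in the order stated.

table();
translate([215, -622, 0]) stool();
translate([215, 1114, 0]) stool();
translate([-580, 246, 0]) stool();
translate([1010, 246, 0]) stool();
translate([19, 430, 769]) ladder();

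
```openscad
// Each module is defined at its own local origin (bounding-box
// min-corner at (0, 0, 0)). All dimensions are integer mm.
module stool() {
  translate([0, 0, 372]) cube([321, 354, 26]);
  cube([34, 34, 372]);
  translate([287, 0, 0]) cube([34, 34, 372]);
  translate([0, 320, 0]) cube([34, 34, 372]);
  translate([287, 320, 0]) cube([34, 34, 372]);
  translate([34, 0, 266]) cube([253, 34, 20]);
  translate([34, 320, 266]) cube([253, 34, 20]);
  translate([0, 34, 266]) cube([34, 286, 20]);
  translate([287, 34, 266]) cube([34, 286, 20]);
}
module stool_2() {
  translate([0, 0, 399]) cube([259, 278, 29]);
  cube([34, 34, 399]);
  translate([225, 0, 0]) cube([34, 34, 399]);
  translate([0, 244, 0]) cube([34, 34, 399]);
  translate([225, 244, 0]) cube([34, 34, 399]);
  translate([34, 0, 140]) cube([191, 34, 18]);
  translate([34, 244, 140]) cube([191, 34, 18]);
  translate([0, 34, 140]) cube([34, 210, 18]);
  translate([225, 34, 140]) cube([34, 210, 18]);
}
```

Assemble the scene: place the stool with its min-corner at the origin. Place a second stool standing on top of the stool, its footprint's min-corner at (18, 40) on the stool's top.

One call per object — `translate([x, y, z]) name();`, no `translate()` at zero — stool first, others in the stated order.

stool();
translate([18, 40, 398]) stool_2();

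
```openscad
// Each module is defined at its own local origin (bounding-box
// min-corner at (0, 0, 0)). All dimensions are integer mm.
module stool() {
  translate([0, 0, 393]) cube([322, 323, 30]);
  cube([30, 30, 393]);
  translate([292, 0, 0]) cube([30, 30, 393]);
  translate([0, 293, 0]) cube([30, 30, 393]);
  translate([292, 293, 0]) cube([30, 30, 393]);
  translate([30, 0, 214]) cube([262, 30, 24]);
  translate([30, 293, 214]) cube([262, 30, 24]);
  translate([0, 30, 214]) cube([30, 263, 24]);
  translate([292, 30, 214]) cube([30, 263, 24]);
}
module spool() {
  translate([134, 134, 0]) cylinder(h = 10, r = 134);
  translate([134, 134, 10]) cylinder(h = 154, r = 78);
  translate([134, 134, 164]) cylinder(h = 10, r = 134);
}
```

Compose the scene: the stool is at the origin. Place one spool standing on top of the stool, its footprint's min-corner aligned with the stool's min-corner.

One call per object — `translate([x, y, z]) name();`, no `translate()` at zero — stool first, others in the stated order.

stool();
translate([0, 0, 423]) spool();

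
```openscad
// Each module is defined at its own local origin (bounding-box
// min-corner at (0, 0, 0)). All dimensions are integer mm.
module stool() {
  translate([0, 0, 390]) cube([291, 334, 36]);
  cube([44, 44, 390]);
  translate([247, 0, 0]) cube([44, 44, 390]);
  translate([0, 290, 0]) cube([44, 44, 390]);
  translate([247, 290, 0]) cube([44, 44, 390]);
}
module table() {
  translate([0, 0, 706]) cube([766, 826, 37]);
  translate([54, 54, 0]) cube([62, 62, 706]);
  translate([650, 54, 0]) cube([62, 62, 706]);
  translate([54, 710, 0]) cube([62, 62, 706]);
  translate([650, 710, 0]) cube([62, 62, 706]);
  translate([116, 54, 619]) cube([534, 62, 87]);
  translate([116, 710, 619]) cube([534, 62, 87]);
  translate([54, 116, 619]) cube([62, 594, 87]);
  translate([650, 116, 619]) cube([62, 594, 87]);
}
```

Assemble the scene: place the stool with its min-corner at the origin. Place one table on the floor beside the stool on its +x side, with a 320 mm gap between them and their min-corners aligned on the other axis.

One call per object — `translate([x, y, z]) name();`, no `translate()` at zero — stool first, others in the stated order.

stool();
translate([611, 0, 0]) table();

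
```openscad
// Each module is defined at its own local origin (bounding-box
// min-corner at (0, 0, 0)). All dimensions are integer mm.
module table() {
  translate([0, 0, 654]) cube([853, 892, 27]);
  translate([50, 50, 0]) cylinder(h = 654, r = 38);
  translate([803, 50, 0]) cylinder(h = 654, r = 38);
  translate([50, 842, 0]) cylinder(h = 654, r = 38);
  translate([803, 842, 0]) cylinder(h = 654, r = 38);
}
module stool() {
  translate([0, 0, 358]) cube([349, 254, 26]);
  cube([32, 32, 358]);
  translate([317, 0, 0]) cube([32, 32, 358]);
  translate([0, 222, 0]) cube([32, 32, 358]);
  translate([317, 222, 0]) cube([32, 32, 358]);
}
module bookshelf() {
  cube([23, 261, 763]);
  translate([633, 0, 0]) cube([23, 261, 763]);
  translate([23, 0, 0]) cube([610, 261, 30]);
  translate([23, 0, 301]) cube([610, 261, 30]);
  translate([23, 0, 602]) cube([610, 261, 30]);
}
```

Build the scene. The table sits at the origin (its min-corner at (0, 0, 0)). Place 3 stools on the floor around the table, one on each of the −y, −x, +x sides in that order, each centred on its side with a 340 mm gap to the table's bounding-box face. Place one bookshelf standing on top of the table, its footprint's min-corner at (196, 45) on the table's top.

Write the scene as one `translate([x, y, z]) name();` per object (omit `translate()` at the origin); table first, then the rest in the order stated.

table();
translate([252, -594, 0]) stool();
translate([-689, 319, 0]) stool();
translate([1193, 319, 0]) stool();
translate([196, 45, 681]) bookshelf();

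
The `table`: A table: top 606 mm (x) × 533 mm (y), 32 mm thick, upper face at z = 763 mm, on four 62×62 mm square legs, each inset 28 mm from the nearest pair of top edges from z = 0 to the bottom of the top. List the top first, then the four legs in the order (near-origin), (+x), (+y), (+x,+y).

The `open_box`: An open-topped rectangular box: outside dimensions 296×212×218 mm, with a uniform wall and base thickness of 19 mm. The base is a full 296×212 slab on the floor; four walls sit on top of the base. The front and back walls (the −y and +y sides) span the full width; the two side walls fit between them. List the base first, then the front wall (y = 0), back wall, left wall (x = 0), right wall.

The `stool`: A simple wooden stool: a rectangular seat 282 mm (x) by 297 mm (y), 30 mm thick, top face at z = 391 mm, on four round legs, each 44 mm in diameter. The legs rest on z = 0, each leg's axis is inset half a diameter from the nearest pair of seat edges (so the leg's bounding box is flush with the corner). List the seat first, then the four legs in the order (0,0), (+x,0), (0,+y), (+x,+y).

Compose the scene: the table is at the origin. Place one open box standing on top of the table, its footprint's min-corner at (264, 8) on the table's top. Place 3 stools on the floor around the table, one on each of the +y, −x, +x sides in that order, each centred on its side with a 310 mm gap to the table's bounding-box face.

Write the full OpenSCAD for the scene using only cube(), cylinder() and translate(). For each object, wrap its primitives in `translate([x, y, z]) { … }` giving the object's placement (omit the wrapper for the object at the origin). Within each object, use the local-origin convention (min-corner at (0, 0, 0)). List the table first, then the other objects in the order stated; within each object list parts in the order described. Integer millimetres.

translate([0, 0, 731]) cube([606, 533, 32]);
translate([28, 28, 0]) cube([62, 62, 731]);
translate([516, 28, 0]) cube([62, 62, 731]);
translate([28, 443, 0]) cube([62, 62, 731]);
translate([516, 443, 0]) cube([62, 62, 731]);
translate([264, 8, 763]) {
  cube([296, 212, 19]);
  translate([0, 0, 19]) cube([296, 19, 199]);
  translate([0, 193, 19]) cube([296, 19, 199]);
  translate([0, 19, 19]) cube([19, 174, 199]);
  translate([277, 19, 19]) cube([19, 174, 199]);
}
translate([162, 843, 0]) {
  translate([0, 0, 361]) cube([282, 297, 30]);
  translate([22, 22, 0]) cylinder(h = 361, r = 22);
  translate([260, 22, 0]) cylinder(h = 361, r = 22);
  translate([22, 275, 0]) cylinder(h = 361, r = 22);
  translate([260, 275, 0]) cylinder(h = 361, r = 22);
}
translate([-592, 118, 0]) {
  translate([0, 0, 361]) cube([282, 297, 30]);
  translate([22, 22, 0]) cylinder(h = 361, r = 22);
  translate([260, 22, 0]) cylinder(h = 361, r = 22);
  translate([22, 275, 0]) cylinder(h = 361, r = 22);
  translate([260, 275, 0]) cylinder(h = 361, r = 22);
}
translate([916, 118, 0]) {
  translate([0, 0, 361]) cube([282, 297, 30]);
  translate([22, 22, 0]) cylinder(h = 361, r = 22);
  translate([260, 22, 0]) cylinder(h = 361, r = 22);
  translate([22, 275, 0]) cylinder(h = 361, r = 22);
  translate([260, 275, 0]) cylinder(h = 361, r = 22);
}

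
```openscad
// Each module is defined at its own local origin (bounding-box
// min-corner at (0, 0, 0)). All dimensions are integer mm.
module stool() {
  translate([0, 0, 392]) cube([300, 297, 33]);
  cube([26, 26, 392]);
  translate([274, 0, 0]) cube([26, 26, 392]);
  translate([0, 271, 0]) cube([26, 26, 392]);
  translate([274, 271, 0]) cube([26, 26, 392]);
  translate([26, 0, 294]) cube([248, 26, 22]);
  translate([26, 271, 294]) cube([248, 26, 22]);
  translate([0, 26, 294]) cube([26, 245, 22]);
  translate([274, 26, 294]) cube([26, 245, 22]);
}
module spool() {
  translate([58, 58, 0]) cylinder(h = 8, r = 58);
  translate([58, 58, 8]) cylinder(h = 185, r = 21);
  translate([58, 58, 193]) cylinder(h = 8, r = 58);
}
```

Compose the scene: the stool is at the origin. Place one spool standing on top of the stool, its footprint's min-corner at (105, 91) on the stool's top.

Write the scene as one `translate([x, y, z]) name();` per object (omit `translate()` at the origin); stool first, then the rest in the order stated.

stool();
translate([105, 91, 425]) spool();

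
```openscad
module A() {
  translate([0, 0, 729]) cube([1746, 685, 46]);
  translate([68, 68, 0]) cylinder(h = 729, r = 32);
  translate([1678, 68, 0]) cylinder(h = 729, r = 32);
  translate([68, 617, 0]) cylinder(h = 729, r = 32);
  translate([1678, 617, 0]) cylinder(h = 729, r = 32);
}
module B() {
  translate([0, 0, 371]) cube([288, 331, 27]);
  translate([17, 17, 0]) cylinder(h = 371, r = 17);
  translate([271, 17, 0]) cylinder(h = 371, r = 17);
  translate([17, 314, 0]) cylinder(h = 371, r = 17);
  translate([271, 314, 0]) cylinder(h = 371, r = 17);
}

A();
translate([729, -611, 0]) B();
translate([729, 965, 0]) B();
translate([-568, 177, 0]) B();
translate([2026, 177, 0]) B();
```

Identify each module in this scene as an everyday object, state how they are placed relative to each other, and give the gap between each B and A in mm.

A is a table. B is a stool. Four stools sit around the table at the −y, +y, −x, +x sides. The gap between each stool and the table is 280 mm.

Each stool's nearest face is 280 mm from the table's bounding box.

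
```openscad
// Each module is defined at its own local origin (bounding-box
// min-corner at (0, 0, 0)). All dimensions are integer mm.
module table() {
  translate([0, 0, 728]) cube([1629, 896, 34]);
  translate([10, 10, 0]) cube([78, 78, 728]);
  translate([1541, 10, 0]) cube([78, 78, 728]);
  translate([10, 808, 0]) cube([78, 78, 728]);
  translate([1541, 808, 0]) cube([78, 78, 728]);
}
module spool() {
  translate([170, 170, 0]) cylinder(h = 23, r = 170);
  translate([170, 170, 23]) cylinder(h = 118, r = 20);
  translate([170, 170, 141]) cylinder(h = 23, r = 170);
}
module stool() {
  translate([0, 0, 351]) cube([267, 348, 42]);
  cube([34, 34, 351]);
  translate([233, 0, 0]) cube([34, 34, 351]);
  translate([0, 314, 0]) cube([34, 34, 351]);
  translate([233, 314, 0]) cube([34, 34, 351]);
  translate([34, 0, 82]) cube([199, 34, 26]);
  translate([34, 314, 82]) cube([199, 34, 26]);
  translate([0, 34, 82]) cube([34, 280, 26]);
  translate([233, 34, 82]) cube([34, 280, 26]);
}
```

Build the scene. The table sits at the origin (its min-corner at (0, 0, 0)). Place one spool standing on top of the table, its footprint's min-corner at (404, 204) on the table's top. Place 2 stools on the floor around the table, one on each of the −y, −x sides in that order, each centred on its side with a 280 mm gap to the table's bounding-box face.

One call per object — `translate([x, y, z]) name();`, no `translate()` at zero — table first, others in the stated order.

table();
translate([404, 204, 762]) spool();
translate([681, -628, 0]) stool();
translate([-547, 274, 0]) stool();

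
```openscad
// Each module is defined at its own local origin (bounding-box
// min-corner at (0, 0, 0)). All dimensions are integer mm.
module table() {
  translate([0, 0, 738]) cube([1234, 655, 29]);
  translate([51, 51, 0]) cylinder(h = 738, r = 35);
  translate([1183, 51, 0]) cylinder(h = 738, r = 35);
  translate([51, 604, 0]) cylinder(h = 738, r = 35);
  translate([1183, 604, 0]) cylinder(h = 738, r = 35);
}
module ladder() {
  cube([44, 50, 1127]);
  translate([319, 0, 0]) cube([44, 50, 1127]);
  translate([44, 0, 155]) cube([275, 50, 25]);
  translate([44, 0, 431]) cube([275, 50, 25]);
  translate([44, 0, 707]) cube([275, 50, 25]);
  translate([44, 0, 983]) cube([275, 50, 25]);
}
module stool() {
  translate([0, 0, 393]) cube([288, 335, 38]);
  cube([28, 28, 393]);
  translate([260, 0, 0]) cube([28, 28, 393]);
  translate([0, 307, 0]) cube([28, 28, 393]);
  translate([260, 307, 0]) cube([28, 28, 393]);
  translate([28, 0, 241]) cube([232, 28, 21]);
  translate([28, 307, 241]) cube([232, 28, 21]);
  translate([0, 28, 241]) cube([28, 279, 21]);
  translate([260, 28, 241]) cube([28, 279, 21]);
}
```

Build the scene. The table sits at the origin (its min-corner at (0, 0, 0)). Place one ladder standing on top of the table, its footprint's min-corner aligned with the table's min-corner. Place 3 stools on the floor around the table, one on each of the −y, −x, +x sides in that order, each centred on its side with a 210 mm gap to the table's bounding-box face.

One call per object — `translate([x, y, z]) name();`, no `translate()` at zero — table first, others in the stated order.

table();
translate([0, 0, 767]) ladder();
translate([473, -545, 0]) stool();
translate([-498, 160, 0]) stool();
translate([1444, 160, 0]) stool();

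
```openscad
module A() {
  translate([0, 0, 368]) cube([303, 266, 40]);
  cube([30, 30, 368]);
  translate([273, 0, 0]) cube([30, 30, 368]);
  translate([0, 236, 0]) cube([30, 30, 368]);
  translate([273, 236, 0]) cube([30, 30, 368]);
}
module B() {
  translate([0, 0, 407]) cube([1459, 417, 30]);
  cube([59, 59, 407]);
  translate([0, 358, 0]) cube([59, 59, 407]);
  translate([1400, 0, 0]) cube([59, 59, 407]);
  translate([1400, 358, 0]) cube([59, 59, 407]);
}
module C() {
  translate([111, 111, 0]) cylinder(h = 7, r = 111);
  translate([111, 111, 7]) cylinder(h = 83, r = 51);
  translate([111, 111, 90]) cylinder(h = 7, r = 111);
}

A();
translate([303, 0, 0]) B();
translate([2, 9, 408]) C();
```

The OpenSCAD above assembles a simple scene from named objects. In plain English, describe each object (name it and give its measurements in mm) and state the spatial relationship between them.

A is a simple wooden stool: a rectangular seat 303 mm (x) by 266 mm (y), 40 mm thick, top face at z = 408 mm, on four square legs, each 30×30 mm in cross-section. The legs rest on z = 0, each flush with a corner of the seat.

B is a bench: a 1459×417 mm seat slab, 30 mm thick, top at z = 437 mm, on four 59×59 mm square legs flush with the seat corners and standing on z = 0.

C is a spool: two coaxial disc flanges of radius 111 mm and thickness 7 mm, joined by a core cylinder of radius 51 mm and height 83 mm. The lower flange rests on z = 0 and the three cylinders share a vertical axis.

The bench is against the stool's +x side, with their −y faces flush. The spool is on top of the stool.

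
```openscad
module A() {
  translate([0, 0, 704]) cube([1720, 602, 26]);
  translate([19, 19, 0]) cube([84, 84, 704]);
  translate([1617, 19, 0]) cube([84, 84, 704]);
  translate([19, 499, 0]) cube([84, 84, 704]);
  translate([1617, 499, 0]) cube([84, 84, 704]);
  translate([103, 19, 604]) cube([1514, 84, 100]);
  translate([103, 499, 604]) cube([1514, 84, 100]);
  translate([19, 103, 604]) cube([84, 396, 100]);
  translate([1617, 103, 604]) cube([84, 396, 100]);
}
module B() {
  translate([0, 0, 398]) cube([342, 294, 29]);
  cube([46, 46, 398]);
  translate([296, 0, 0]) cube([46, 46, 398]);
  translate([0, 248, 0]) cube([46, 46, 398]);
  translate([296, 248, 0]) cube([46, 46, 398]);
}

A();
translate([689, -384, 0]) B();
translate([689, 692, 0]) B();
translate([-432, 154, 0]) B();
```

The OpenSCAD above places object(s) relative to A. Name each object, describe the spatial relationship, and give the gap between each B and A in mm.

Each stool's nearest face is 90 mm from the table's bounding box.

A is a table. B is a stool. Three stools sit around the table at the −y, +y, −x sides. The gap between each stool and the table is 90 mm.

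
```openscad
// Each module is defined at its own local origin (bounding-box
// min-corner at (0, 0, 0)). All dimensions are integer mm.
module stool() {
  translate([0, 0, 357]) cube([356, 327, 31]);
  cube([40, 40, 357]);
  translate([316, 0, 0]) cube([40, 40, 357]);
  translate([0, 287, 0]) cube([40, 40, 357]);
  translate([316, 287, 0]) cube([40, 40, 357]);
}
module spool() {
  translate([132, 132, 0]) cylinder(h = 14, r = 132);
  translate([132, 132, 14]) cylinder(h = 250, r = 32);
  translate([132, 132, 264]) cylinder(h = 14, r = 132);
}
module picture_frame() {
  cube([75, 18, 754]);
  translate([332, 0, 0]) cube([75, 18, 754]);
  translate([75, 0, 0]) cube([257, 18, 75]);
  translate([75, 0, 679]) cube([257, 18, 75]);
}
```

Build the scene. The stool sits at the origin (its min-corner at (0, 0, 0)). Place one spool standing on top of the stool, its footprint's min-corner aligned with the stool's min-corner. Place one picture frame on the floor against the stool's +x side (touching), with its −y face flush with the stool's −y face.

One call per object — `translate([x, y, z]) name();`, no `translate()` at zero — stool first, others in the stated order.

stool();
translate([0, 0, 388]) spool();
translate([356, 0, 0]) picture_frame();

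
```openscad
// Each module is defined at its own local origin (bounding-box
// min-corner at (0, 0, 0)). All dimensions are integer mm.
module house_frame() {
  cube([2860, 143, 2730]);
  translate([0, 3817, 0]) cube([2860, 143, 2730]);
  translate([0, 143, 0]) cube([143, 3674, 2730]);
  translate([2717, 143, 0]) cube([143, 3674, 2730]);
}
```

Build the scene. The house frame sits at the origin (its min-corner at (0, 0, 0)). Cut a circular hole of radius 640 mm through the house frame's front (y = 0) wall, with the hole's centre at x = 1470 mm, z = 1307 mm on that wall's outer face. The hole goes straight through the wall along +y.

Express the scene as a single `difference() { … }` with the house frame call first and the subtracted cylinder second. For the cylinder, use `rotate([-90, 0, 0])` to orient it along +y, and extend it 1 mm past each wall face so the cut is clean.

difference() {
  house_frame();
  translate([1470, -1, 1307]) rotate([-90, 0, 0]) cylinder(h = 145, r = 640);
}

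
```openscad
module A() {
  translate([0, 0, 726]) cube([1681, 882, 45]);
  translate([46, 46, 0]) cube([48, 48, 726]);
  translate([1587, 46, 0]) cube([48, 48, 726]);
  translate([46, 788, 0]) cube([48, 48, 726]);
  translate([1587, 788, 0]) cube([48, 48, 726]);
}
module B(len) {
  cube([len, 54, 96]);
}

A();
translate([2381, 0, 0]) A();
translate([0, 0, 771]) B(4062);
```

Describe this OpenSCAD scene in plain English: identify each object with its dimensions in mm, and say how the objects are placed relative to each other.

A is a table with a 1681×882 mm rectangular top, 45 mm thick, top surface at z = 771 mm, supported by four 48×48 mm square legs, each inset 46 mm from the nearest pair of top edges, running from the floor.

B is a rectangular beam 4062 mm long (x), 54 mm deep (y), 96 mm thick (z).

The beam spans the tops of two tables placed 700 mm apart, resting at z = 771 mm.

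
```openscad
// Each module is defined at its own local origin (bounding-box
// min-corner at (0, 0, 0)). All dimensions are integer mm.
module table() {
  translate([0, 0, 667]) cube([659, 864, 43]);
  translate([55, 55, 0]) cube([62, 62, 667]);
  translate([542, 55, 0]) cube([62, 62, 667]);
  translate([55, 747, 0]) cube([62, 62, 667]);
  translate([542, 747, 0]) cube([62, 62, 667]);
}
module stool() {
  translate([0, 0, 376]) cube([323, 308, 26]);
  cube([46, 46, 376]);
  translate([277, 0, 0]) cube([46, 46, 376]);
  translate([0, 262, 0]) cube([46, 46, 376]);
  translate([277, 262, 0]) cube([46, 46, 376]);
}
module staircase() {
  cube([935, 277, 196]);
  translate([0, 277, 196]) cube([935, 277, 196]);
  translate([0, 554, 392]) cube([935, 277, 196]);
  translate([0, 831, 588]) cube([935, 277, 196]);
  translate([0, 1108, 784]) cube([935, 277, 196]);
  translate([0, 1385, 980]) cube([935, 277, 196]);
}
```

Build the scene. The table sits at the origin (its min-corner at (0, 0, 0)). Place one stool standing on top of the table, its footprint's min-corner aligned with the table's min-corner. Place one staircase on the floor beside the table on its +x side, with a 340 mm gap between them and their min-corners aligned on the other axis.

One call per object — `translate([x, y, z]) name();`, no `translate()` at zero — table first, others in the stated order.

table();
translate([0, 0, 710]) stool();
translate([999, 0, 0]) staircase();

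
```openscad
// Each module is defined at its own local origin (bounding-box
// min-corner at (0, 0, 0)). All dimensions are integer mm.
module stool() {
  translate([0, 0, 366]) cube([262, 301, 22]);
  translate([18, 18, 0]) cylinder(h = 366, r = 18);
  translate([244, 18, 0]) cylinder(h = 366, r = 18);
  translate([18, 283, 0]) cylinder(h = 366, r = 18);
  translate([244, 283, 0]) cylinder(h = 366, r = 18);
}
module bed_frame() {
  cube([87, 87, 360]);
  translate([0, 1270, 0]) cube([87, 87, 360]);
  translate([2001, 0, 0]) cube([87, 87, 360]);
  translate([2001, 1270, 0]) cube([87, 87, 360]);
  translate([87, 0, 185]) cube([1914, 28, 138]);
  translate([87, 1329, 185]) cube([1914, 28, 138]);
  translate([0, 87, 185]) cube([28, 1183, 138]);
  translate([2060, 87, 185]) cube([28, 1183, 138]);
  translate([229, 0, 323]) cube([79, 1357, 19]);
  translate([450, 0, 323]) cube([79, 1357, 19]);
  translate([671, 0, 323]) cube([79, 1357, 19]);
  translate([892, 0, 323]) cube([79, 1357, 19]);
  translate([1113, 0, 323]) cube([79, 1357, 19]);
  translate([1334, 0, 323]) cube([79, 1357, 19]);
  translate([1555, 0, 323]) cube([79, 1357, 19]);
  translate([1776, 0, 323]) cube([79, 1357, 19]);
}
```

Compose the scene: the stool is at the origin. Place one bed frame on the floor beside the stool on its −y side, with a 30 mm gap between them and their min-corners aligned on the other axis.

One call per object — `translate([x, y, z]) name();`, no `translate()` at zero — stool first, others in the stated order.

stool();
translate([0, -1387, 0]) bed_frame();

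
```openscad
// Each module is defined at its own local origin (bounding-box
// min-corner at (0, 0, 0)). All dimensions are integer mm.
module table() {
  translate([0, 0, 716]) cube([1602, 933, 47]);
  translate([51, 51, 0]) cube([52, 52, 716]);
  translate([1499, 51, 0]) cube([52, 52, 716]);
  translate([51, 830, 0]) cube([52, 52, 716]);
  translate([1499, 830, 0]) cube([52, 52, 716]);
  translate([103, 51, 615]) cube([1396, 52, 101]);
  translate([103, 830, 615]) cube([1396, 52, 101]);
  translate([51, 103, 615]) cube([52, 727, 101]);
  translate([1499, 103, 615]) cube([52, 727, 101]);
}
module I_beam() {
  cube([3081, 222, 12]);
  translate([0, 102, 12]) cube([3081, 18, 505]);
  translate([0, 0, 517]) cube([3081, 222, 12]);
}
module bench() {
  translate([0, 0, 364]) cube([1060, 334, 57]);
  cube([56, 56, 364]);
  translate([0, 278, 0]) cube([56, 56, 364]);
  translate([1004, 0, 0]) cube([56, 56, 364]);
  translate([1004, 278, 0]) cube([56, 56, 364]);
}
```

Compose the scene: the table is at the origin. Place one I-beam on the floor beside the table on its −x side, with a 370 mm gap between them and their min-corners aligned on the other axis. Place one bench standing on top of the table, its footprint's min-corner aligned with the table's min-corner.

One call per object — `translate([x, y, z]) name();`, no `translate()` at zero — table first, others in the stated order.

table();
translate([-3451, 0, 0]) I_beam();
translate([0, 0, 763]) bench();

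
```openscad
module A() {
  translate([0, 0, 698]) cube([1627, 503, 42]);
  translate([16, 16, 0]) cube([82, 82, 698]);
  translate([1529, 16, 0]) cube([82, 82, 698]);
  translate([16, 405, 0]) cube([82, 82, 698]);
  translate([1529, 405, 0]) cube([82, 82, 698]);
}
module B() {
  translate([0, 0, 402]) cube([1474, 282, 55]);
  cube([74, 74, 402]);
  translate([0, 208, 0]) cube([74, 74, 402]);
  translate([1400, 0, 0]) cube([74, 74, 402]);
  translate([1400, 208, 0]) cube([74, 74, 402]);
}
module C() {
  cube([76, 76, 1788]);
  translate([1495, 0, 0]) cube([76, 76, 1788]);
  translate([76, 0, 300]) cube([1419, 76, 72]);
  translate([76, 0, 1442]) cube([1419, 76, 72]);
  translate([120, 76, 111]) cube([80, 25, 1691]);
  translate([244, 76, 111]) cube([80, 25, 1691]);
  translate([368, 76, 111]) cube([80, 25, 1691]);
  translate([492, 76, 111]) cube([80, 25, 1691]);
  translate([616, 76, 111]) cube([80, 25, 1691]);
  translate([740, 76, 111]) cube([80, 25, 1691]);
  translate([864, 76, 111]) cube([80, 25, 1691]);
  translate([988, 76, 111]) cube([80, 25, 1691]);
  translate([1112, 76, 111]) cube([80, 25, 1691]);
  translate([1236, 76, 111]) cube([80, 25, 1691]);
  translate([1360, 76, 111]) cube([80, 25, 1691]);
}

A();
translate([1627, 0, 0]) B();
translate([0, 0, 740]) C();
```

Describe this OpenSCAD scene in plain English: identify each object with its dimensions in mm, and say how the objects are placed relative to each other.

A is a table with a 1627×503 mm rectangular top, 42 mm thick, top surface at z = 740 mm, supported by four 82×82 mm square legs, each inset 16 mm from the nearest pair of top edges, running from the floor.

B is a bench: a 1474×282 mm seat slab, 55 mm thick, top at z = 457 mm, on four 74×74 mm square legs flush with the seat corners and standing on z = 0.

C is a fence section. Two 76×76 mm posts, 1788 mm tall, stand on the floor with a clear span of 1419 mm between their inner faces. Two horizontal rails of 76×72 mm section span the gap between the posts with their undersides at z = 300 mm and z = 1442 mm, flush with the posts' −y face. 11 pickets, each 80 mm wide, 25 mm thick and 1691 mm tall, are fixed to the +y face of the rails with their bottoms at z = 111 mm, evenly spaced across the span with equal gaps (rounded down to the nearest mm) at the −x end and between each pair — any rounding remainder accumulates at the +x end.

The bench is against the table's +x side, with their −y faces flush. The fence section is on top of the table.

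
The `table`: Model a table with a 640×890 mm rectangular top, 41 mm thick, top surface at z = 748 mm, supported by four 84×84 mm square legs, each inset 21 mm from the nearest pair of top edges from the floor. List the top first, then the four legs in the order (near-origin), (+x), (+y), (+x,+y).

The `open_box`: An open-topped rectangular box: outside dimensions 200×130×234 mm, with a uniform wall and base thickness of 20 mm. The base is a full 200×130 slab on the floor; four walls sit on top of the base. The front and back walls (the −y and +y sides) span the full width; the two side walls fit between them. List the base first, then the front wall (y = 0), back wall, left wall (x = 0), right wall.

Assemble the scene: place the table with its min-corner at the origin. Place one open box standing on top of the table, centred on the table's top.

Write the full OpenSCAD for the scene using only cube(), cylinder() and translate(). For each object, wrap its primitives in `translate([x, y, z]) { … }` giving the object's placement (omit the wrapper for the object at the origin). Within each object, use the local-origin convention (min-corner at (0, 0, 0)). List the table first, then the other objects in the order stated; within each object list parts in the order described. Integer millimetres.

translate([0, 0, 707]) cube([640, 890, 41]);
translate([21, 21, 0]) cube([84, 84, 707]);
translate([535, 21, 0]) cube([84, 84, 707]);
translate([21, 785, 0]) cube([84, 84, 707]);
translate([535, 785, 0]) cube([84, 84, 707]);
translate([220, 380, 748]) {
  cube([200, 130, 20]);
  translate([0, 0, 20]) cube([200, 20, 214]);
  translate([0, 110, 20]) cube([200, 20, 214]);
  translate([0, 20, 20]) cube([20, 90, 214]);
  translate([180, 20, 20]) cube([20, 90, 214]);
}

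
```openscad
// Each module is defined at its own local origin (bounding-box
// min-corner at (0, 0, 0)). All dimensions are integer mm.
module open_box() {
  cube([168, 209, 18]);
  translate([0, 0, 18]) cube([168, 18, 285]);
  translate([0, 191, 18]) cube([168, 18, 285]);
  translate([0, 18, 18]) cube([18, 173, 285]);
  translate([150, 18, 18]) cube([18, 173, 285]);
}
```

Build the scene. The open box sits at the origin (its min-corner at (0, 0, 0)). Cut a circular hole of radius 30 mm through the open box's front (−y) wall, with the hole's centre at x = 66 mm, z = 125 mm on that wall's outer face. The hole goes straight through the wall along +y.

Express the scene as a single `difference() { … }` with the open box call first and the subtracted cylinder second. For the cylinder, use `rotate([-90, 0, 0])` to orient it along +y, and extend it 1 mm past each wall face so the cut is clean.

difference() {
  open_box();
  translate([66, -1, 125]) rotate([-90, 0, 0]) cylinder(h = 20, r = 30);
}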